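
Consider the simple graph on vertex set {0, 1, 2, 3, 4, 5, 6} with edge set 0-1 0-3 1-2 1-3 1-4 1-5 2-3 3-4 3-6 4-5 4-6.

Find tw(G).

A width-2 tree decomposition is:
Bags: B1 = {1, 3, 4}  B2 = {0, 1, 3}  B3 = {1, 2, 3}  B4 = {1, 4, 5}  B5 = {3, 4, 6}
Tree: B1–B2, B2–B3, B1–B4, B1–B5
Each bag holds 3 vertices, so the decomposition has width 2, which upper-bounds the treewidth. For the lower bound, the 3 vertices {0, 1, 3} are pairwise adjacent, and any tree decomposition puts a clique entirely inside one bag — forcing width ≥ 2. Hence tw(G) = 2 exactly.

2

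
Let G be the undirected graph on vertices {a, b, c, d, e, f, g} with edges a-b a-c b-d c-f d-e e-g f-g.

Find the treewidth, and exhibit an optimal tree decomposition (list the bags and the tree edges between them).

Every bag has size at most 3, so the width is 3 − 1 = 2 and tw(G) ≤ 2. The edges d–b–a–c–f–g–e–d form a cycle, so G is not a tree and its treewidth is at least 2. Combining the bounds, tw(G) = 2.

Treewidth 2.
One such decomposition:
Bags: B1 = {a, b, d}  B2 = {a, c, d}  B3 = {c, d, f}  B4 = {d, f, g}  B5 = {d, e, g}
Tree: B1–B2, B2–B3, B3–B4, B4–B5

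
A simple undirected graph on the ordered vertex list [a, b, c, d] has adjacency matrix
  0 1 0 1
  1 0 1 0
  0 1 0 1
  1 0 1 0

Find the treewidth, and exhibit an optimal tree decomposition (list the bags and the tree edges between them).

The largest bag has 3 vertices, giving width 2; this decomposition certifies tw(G) ≤ 2. Since c–b–a–d–c is a cycle in G, G is not acyclic. Forests are exactly the graphs of treewidth ≤ 1, so tw(G) ≥ 2. Therefore the treewidth is 2.

Treewidth 2.
Bags: B1 = {a, b, c}  B2 = {a, c, d}
Tree: B1–B2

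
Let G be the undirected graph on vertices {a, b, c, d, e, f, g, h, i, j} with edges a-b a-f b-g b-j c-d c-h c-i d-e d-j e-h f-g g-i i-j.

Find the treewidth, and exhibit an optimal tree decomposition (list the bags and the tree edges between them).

Each bag holds 3 vertices, so the decomposition has width 2, which upper-bounds the treewidth. For the lower bound, G contains the cycle f–a–b–g–f, so G is not a forest; only forests have treewidth ≤ 1, hence tw(G) ≥ 2. Therefore the treewidth is 2.

Treewidth 2.
One optimal decomposition is:
Bags: B1 = {a, f, g}  B2 = {a, b, g}  B3 = {b, g, i}  B4 = {b, i, j}  B5 = {c, i, j}  B6 = {c, d, j}  B7 = {c, d, h}  B8 = {d, e, h}
Tree: B1–B2, B2–B3, B3–B4, B4–B5, B5–B6, B6–B7, B7–B8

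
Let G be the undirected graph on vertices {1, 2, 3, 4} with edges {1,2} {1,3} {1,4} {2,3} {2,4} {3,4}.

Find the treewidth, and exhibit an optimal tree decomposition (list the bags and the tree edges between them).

Treewidth 3.
Bags: B1 = {1, 2, 3, 4}
Tree: (single bag)

A single bag containing all 4 vertices is trivially a valid decomposition of width 3. Conversely, {1, 2, 3, 4} is a clique of size 4, and the vertices of any clique must share a bag in every tree decomposition; so some bag has ≥ 4 vertices and tw(G) ≥ 3. Hence tw(G) = 3 exactly.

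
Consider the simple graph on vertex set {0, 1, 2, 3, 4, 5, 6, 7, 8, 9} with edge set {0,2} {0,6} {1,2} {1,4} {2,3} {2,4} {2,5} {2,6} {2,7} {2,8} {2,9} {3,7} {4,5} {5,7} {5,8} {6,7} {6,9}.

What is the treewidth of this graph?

A width-2 tree decomposition is:
Bags: B1 = {2, 5, 7}  B2 = {2, 6, 7}  B3 = {2, 3, 7}  B4 = {2, 5, 8}  B5 = {0, 2, 6}  B6 = {2, 6, 9}  B7 = {2, 4, 5}  B8 = {1, 2, 4}
Tree: B1–B2, B2–B3, B1–B4, B2–B5, B2–B6, B1–B7, B7–B8
Every bag has size at most 3, so the width is 3 − 1 = 2 and tw(G) ≤ 2. For the lower bound, the 3 vertices {0, 2, 6} are pairwise adjacent, and any tree decomposition puts a clique entirely inside one bag — forcing width ≥ 2. Therefore the treewidth is 2.

2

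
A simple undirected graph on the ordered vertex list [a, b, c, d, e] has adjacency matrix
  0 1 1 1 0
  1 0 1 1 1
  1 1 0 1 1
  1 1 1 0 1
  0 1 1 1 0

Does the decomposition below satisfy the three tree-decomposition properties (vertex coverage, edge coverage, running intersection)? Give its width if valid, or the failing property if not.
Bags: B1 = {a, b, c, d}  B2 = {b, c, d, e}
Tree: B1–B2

Checking the three conditions: (i) the bags cover all of {a, b, c, d, e}; (ii) for each edge, some bag contains both endpoints; (iii) the bags containing any fixed vertex form a subtree. All hold, so the decomposition is valid with width 4 − 1 = 3.

Yes; width 3.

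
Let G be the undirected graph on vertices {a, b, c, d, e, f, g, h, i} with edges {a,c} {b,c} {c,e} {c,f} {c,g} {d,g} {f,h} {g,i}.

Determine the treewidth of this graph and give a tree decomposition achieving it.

Treewidth 1.
One optimal decomposition is:
Bags: B1 = {a, c}  B2 = {c, e}  B3 = {c, f}  B4 = {f, h}  B5 = {b, c}  B6 = {c, g}  B7 = {d, g}  B8 = {g, i}
Tree: B1–B2, B1–B3, B3–B4, B3–B5, B2–B6, B6–B7, B7–B8

The largest bag has 2 vertices, giving width 1; this decomposition certifies tw(G) ≤ 1. Any graph with an edge has treewidth ≥ 1, and G has the edge c–a. Combining the bounds, tw(G) = 1.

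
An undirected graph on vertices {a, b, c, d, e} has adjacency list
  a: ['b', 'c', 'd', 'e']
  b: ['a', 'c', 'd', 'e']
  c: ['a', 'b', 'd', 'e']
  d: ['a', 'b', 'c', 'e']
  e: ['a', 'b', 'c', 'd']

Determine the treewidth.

4

A width-4 tree decomposition is:
Bags: B1 = {a, b, c, d, e}
Tree: (single bag)
With just one bag of size 5, the width is 5 − 1 = 4, so tw(G) ≤ 4. Conversely, {a, b, c, d, e} is a clique of size 5, and the vertices of any clique must share a bag in every tree decomposition; so some bag has ≥ 5 vertices and tw(G) ≥ 4. Hence tw(G) = 4 exactly.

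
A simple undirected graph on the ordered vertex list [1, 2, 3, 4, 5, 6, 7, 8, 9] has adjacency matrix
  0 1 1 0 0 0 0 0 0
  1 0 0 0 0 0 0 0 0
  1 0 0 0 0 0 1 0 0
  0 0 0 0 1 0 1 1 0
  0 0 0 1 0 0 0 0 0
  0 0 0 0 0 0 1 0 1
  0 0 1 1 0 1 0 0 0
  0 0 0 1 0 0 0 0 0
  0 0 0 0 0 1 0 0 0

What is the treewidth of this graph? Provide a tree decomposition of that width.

Each bag holds 2 vertices, so the decomposition has width 1, which upper-bounds the treewidth. Any graph with an edge has treewidth ≥ 1, and G has the edge 1–3. Hence tw(G) = 1 exactly.

Treewidth 1.
One such decomposition:
Bags: B1 = {1, 3}  B2 = {1, 2}  B3 = {3, 7}  B4 = {4, 7}  B5 = {6, 7}  B6 = {6, 9}  B7 = {4, 8}  B8 = {4, 5}
Tree: B1–B2, B1–B3, B3–B4, B4–B5, B5–B6, B4–B7, B4–B8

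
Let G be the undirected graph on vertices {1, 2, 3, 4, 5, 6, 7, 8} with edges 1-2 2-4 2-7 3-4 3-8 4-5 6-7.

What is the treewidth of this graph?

1

A width-1 tree decomposition is:
Bags: B1 = {2, 4}  B2 = {3, 4}  B3 = {4, 5}  B4 = {1, 2}  B5 = {2, 7}  B6 = {6, 7}  B7 = {3, 8}
Tree: B1–B2, B2–B3, B1–B4, B4–B5, B5–B6, B2–B7
The largest bag has 2 vertices, giving width 1; this decomposition certifies tw(G) ≤ 1. Since G has at least one edge (e.g. 4–2), it is not an edgeless graph, so tw(G) ≥ 1. The upper and lower bounds meet at 1, so that is the treewidth.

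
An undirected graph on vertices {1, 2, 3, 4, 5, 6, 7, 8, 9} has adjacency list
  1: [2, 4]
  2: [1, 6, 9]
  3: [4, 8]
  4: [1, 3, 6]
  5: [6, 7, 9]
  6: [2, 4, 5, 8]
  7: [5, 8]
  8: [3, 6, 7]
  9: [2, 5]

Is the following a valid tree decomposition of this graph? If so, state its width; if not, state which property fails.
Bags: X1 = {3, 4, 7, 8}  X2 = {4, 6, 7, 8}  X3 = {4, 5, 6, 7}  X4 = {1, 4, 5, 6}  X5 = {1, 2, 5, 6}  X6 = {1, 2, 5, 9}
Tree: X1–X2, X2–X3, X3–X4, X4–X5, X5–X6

Yes; width 3.

Checking the three conditions: (i) the bags cover all of {1, 2, 3, 4, 5, 6, 7, 8, 9}; (ii) for each edge, some bag contains both endpoints; (iii) the bags containing any fixed vertex form a subtree. All hold, so the decomposition is valid with width 4 − 1 = 3.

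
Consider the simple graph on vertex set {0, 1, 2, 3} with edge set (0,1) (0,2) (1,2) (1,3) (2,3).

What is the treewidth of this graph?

A width-2 tree decomposition is:
Bags: B1 = {1, 2, 3}  B2 = {0, 1, 2}
Tree: B1–B2
Every bag has size at most 3, so the width is 3 − 1 = 2 and tw(G) ≤ 2. Conversely, {0, 1, 2} is a clique of size 3, and the vertices of any clique must share a bag in every tree decomposition; so some bag has ≥ 3 vertices and tw(G) ≥ 2. The upper and lower bounds meet at 2, so that is the treewidth.

2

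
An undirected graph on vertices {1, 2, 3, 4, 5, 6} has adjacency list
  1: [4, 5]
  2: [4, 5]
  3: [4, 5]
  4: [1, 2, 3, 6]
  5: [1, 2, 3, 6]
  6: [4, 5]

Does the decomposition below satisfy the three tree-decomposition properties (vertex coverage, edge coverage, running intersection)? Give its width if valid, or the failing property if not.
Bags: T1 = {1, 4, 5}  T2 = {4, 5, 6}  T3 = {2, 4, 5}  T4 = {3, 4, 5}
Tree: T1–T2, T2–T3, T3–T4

Vertex coverage: the bags together contain {1, 2, 3, 4, 5, 6}, the full vertex set. Edge coverage: each edge of G has both endpoints in at least one bag. Running intersection: for every vertex, the bags containing it form a connected subtree. All three properties hold, so this is a valid tree decomposition of width max|bag| − 1 = 2, and hence tw(G) ≤ 2.

Yes; width 2.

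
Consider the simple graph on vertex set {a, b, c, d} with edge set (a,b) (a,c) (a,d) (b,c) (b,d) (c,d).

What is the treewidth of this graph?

A width-3 tree decomposition is:
Bags: B1 = {a, b, c, d}
Tree: (single bag)
A single bag containing all 4 vertices is trivially a valid decomposition of width 3. On the other hand G contains the 4-clique {a, b, c, d}. A clique must lie in a single bag of any decomposition, so no decomposition can have width below 3. The upper and lower bounds meet at 3, so that is the treewidth.

3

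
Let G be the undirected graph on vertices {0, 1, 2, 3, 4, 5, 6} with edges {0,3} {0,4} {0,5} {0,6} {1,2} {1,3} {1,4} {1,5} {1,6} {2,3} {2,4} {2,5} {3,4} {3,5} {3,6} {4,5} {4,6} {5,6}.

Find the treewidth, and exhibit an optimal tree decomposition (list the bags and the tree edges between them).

Treewidth 4.
Bags: B1 = {1, 3, 4, 5, 6}  B2 = {1, 2, 3, 4, 5}  B3 = {0, 3, 4, 5, 6}
Tree: B1–B2, B1–B3

The largest bag has 5 vertices, giving width 4; this decomposition certifies tw(G) ≤ 4. On the other hand G contains the 5-clique {0, 3, 4, 5, 6}. A clique must lie in a single bag of any decomposition, so no decomposition can have width below 4. Combining the bounds, tw(G) = 4.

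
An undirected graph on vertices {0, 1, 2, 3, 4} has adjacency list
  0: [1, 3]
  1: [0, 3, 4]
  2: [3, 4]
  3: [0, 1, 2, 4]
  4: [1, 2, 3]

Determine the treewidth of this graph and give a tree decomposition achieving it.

The largest bag has 3 vertices, giving width 2; this decomposition certifies tw(G) ≤ 2. Conversely, {0, 1, 3} is a clique of size 3, and the vertices of any clique must share a bag in every tree decomposition; so some bag has ≥ 3 vertices and tw(G) ≥ 2. Therefore the treewidth is 2.

Treewidth 2.
One such decomposition:
Bags: B1 = {2, 3, 4}  B2 = {1, 3, 4}  B3 = {0, 1, 3}
Tree: B1–B2, B2–B3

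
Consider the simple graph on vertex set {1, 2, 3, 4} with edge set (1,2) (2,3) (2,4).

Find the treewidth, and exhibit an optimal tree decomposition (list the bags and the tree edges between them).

Every bag has size at most 2, so the width is 2 − 1 = 1 and tw(G) ≤ 1. G has an edge, so its treewidth is at least 1. Therefore the treewidth is 1.

Treewidth 1.
Bags: B1 = {2, 4}  B2 = {1, 2}  B3 = {2, 3}
Tree: B1–B2, B2–B3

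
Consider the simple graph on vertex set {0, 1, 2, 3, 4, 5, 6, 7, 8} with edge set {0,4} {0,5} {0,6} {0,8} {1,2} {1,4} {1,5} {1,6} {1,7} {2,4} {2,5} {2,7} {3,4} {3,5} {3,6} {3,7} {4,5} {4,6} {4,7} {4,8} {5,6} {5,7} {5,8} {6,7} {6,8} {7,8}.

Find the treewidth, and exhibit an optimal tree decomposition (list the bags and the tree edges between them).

Each bag holds 5 vertices, so the decomposition has width 4, which upper-bounds the treewidth. For the lower bound, the 5 vertices {1, 2, 4, 5, 7} are pairwise adjacent, and any tree decomposition puts a clique entirely inside one bag — forcing width ≥ 4. Therefore the treewidth is 4.

Treewidth 4.
One such decomposition:
Bags: B1 = {1, 4, 5, 6, 7}  B2 = {4, 5, 6, 7, 8}  B3 = {0, 4, 5, 6, 8}  B4 = {1, 2, 4, 5, 7}  B5 = {3, 4, 5, 6, 7}
Tree: B1–B2, B2–B3, B1–B4, B2–B5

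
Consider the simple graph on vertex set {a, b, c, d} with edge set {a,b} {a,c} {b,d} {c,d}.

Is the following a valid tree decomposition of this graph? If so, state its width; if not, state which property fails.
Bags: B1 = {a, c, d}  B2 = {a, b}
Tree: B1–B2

No — edge (d,b) lies in no bag.

A tree decomposition must satisfy three properties: every vertex lies in some bag; for every edge, both endpoints lie together in some bag; and for every vertex, the bags containing it form a connected subtree. Here edge (d,b) lies in no bag, so the decomposition is invalid.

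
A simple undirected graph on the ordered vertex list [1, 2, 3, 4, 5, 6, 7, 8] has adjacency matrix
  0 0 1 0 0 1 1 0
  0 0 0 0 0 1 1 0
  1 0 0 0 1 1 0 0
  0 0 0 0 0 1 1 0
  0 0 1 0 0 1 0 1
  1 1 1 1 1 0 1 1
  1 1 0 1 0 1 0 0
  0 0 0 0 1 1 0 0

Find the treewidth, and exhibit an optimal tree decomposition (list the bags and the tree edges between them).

Each bag holds 3 vertices, so the decomposition has width 2, which upper-bounds the treewidth. Conversely, {5, 6, 8} is a clique of size 3, and the vertices of any clique must share a bag in every tree decomposition; so some bag has ≥ 3 vertices and tw(G) ≥ 2. The upper and lower bounds meet at 2, so that is the treewidth.

Treewidth 2.
One optimal decomposition is:
Bags: B1 = {1, 3, 6}  B2 = {3, 5, 6}  B3 = {1, 6, 7}  B4 = {4, 6, 7}  B5 = {5, 6, 8}  B6 = {2, 6, 7}
Tree: B1–B2, B1–B3, B3–B4, B2–B5, B3–B6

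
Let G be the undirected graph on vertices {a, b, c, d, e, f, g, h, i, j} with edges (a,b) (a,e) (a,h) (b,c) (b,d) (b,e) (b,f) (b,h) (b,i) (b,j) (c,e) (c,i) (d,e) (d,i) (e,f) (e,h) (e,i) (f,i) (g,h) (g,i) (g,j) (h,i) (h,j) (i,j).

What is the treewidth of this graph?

A width-3 tree decomposition is:
Bags: B1 = {b, e, h, i}  B2 = {b, c, e, i}  B3 = {a, b, e, h}  B4 = {b, e, f, i}  B5 = {b, d, e, i}  B6 = {b, h, i, j}  B7 = {g, h, i, j}
Tree: B1–B2, B1–B3, B2–B4, B1–B5, B1–B6, B6–B7
The largest bag has 4 vertices, giving width 3; this decomposition certifies tw(G) ≤ 3. For the lower bound, the 4 vertices {g, h, i, j} are pairwise adjacent, and any tree decomposition puts a clique entirely inside one bag — forcing width ≥ 3. Therefore the treewidth is 3.

3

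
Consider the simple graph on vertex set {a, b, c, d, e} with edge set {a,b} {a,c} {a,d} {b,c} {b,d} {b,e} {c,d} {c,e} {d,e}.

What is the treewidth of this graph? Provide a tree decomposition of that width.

The largest bag has 4 vertices, giving width 3; this decomposition certifies tw(G) ≤ 3. On the other hand G contains the 4-clique {b, c, d, e}. A clique must lie in a single bag of any decomposition, so no decomposition can have width below 3. Hence tw(G) = 3 exactly.

Treewidth 3.
One such decomposition:
Bags: B1 = {a, b, c, d}  B2 = {b, c, d, e}
Tree: B1–B2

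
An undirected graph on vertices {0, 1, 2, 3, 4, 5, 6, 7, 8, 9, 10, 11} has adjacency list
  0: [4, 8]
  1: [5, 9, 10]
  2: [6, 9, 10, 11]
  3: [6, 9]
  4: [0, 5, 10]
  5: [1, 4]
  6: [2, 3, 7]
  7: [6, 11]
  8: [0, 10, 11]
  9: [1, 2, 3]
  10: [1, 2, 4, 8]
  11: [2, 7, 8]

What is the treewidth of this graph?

3

A width-3 tree decomposition is:
Bags: B1 = {3, 6, 7, 9}  B2 = {2, 6, 7, 9}  B3 = {2, 7, 9, 11}  B4 = {1, 2, 9, 11}  B5 = {1, 2, 10, 11}  B6 = {1, 8, 10, 11}  B7 = {1, 5, 8, 10}  B8 = {4, 5, 8, 10}  B9 = {0, 4, 5, 8}
Tree: B1–B2, B2–B3, B3–B4, B4–B5, B5–B6, B6–B7, B7–B8, B8–B9
The largest bag has 4 vertices, giving width 3; this decomposition certifies tw(G) ≤ 3. For the lower bound: the 4 vertex sets {3,6,7}, {9}, {2}, {1,8,10,11} are disjoint, each induces a connected subgraph, and every pair is joined by at least one edge of G. Contracting each set to a single vertex therefore yields K_{4} as a minor, and since treewidth is minor-monotone, tw(G) ≥ tw(K_{4}) = 3. Hence tw(G) = 3 exactly.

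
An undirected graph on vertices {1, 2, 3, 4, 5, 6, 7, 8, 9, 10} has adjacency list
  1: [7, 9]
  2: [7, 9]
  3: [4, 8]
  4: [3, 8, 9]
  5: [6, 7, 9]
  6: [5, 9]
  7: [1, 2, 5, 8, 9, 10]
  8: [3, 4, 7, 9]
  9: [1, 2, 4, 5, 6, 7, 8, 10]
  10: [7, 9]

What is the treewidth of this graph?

2

A width-2 tree decomposition is:
Bags: B1 = {7, 8, 9}  B2 = {4, 8, 9}  B3 = {7, 9, 10}  B4 = {3, 4, 8}  B5 = {2, 7, 9}  B6 = {5, 7, 9}  B7 = {1, 7, 9}  B8 = {5, 6, 9}
Tree: B1–B2, B1–B3, B2–B4, B1–B5, B1–B6, B1–B7, B6–B8
The largest bag has 3 vertices, giving width 2; this decomposition certifies tw(G) ≤ 2. For the lower bound, the 3 vertices {4, 8, 9} are pairwise adjacent, and any tree decomposition puts a clique entirely inside one bag — forcing width ≥ 2. Therefore the treewidth is 2.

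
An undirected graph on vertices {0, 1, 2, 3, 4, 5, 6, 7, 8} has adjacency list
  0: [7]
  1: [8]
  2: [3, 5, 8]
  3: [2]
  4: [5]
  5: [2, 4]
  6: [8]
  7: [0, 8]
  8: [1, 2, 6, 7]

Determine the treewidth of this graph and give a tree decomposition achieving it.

The largest bag has 2 vertices, giving width 1; this decomposition certifies tw(G) ≤ 1. G has an edge, so its treewidth is at least 1. Hence tw(G) = 1 exactly.

Treewidth 1.
One such decomposition:
Bags: B1 = {2, 5}  B2 = {2, 8}  B3 = {4, 5}  B4 = {7, 8}  B5 = {2, 3}  B6 = {1, 8}  B7 = {6, 8}  B8 = {0, 7}
Tree: B1–B2, B1–B3, B2–B4, B2–B5, B4–B6, B2–B7, B4–B8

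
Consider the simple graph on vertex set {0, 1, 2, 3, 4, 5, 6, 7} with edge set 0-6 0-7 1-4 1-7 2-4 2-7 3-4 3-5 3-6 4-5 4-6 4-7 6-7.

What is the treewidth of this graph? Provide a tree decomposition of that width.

Treewidth 2.
One such decomposition:
Bags: B1 = {0, 6, 7}  B2 = {4, 6, 7}  B3 = {3, 4, 6}  B4 = {1, 4, 7}  B5 = {2, 4, 7}  B6 = {3, 4, 5}
Tree: B1–B2, B2–B3, B2–B4, B2–B5, B3–B6

Every bag has size at most 3, so the width is 3 − 1 = 2 and tw(G) ≤ 2. On the other hand G contains the 3-clique {0, 6, 7}. A clique must lie in a single bag of any decomposition, so no decomposition can have width below 2. Hence tw(G) = 2 exactly.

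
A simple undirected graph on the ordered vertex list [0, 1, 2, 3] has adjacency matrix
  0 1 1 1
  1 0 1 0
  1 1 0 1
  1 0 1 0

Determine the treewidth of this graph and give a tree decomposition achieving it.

Treewidth 2.
Bags: B1 = {0, 2, 3}  B2 = {0, 1, 2}
Tree: B1–B2

The largest bag has 3 vertices, giving width 2; this decomposition certifies tw(G) ≤ 2. Conversely, {0, 1, 2} is a clique of size 3, and the vertices of any clique must share a bag in every tree decomposition; so some bag has ≥ 3 vertices and tw(G) ≥ 2. The upper and lower bounds meet at 2, so that is the treewidth.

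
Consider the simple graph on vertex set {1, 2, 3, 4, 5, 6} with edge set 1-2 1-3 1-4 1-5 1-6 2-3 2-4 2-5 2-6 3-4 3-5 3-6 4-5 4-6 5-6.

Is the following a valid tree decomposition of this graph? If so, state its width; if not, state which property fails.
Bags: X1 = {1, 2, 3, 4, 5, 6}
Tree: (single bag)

Vertex coverage: the bags together contain {1, 2, 3, 4, 5, 6}, the full vertex set. Edge coverage: each edge of G has both endpoints in at least one bag. Running intersection: for every vertex, the bags containing it form a connected subtree. All three properties hold, so this is a valid tree decomposition of width max|bag| − 1 = 5, and hence tw(G) ≤ 5.

Yes; width 5.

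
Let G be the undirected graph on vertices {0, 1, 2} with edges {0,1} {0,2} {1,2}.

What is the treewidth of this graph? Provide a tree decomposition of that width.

A single bag containing all 3 vertices is trivially a valid decomposition of width 2. On the other hand G contains the 3-clique {0, 1, 2}. A clique must lie in a single bag of any decomposition, so no decomposition can have width below 2. The upper and lower bounds meet at 2, so that is the treewidth.

Treewidth 2.
Bags: B1 = {0, 1, 2}
Tree: (single bag)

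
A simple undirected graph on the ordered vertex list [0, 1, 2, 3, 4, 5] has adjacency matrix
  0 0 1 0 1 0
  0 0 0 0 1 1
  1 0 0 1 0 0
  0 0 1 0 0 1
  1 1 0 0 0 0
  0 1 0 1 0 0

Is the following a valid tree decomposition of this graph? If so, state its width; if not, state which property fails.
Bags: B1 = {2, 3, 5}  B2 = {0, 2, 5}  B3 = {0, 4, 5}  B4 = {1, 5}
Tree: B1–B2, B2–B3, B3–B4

A tree decomposition must satisfy three properties: every vertex lies in some bag; for every edge, both endpoints lie together in some bag; and for every vertex, the bags containing it form a connected subtree. Here edge (4,1) lies in no bag, so the decomposition is invalid.

No — edge (4,1) lies in no bag.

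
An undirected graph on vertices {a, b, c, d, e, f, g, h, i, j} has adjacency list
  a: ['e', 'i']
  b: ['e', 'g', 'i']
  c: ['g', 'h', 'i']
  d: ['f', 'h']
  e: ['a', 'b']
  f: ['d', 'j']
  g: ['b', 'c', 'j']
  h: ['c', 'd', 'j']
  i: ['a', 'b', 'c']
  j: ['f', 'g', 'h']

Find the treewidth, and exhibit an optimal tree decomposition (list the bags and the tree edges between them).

Treewidth 2.
Bags: B1 = {a, e, i}  B2 = {b, e, i}  B3 = {b, c, i}  B4 = {b, c, g}  B5 = {c, g, h}  B6 = {g, h, j}  B7 = {d, h, j}  B8 = {d, f, j}
Tree: B1–B2, B2–B3, B3–B4, B4–B5, B5–B6, B6–B7, B7–B8

The largest bag has 3 vertices, giving width 2; this decomposition certifies tw(G) ≤ 2. For the lower bound, G contains the cycle a–e–b–i–a, so G is not a forest; only forests have treewidth ≤ 1, hence tw(G) ≥ 2. Hence tw(G) = 2 exactly.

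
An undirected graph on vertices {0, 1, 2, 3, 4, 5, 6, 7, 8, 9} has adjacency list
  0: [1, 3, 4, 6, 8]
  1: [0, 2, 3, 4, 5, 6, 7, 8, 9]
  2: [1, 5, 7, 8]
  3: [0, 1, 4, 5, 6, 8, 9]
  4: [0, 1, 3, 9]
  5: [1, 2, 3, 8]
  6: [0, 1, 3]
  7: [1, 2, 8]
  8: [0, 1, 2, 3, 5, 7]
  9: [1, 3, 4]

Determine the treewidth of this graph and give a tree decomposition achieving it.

Treewidth 3.
Bags: B1 = {0, 1, 3, 4}  B2 = {0, 1, 3, 8}  B3 = {1, 3, 5, 8}  B4 = {0, 1, 3, 6}  B5 = {1, 2, 5, 8}  B6 = {1, 3, 4, 9}  B7 = {1, 2, 7, 8}
Tree: B1–B2, B2–B3, B1–B4, B3–B5, B1–B6, B5–B7

The largest bag has 4 vertices, giving width 3; this decomposition certifies tw(G) ≤ 3. On the other hand G contains the 4-clique {1, 2, 5, 8}. A clique must lie in a single bag of any decomposition, so no decomposition can have width below 3. Therefore the treewidth is 3.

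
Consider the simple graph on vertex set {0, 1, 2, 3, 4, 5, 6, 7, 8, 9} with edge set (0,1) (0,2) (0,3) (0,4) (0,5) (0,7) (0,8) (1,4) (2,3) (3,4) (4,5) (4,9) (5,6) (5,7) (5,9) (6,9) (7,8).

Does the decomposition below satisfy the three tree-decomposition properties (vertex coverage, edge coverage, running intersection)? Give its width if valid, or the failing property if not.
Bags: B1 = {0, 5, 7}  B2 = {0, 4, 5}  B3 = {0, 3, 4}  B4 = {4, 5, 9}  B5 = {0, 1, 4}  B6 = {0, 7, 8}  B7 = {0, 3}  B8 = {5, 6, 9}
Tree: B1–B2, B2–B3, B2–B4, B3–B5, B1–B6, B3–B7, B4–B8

No — vertex 2 appears in no bag.

A tree decomposition must satisfy three properties: every vertex lies in some bag; for every edge, both endpoints lie together in some bag; and for every vertex, the bags containing it form a connected subtree. Here vertex 2 appears in no bag, so the decomposition is invalid.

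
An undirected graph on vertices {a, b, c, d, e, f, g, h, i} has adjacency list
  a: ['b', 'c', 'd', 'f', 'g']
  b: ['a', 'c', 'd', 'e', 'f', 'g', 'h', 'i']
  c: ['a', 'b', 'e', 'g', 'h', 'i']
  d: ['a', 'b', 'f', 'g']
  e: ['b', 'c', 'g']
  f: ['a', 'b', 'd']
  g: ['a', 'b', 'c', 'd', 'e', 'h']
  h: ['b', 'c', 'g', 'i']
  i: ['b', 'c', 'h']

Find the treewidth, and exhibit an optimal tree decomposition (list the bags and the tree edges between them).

Each bag holds 4 vertices, so the decomposition has width 3, which upper-bounds the treewidth. On the other hand G contains the 4-clique {a, b, d, g}. A clique must lie in a single bag of any decomposition, so no decomposition can have width below 3. Combining the bounds, tw(G) = 3.

Treewidth 3.
One optimal decomposition is:
Bags: B1 = {b, c, g, h}  B2 = {a, b, c, g}  B3 = {a, b, d, g}  B4 = {b, c, e, g}  B5 = {a, b, d, f}  B6 = {b, c, h, i}
Tree: B1–B2, B2–B3, B2–B4, B3–B5, B1–B6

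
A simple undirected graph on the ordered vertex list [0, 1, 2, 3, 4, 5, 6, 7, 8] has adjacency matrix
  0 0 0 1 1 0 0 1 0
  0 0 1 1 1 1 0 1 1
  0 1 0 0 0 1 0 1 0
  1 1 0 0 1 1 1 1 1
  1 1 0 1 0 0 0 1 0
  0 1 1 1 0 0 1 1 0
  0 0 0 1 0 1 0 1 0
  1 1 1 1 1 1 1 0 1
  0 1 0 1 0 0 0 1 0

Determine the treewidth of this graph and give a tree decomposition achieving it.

Each bag holds 4 vertices, so the decomposition has width 3, which upper-bounds the treewidth. For the lower bound, the 4 vertices {1, 2, 5, 7} are pairwise adjacent, and any tree decomposition puts a clique entirely inside one bag — forcing width ≥ 3. Hence tw(G) = 3 exactly.

Treewidth 3.
Bags: B1 = {1, 3, 4, 7}  B2 = {0, 3, 4, 7}  B3 = {1, 3, 5, 7}  B4 = {1, 3, 7, 8}  B5 = {1, 2, 5, 7}  B6 = {3, 5, 6, 7}
Tree: B1–B2, B1–B3, B3–B4, B3–B5, B3–B6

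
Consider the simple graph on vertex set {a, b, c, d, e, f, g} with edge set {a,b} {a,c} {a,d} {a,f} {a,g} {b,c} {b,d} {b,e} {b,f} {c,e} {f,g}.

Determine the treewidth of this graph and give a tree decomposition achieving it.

Every bag has size at most 3, so the width is 3 − 1 = 2 and tw(G) ≤ 2. Conversely, {b, c, e} is a clique of size 3, and the vertices of any clique must share a bag in every tree decomposition; so some bag has ≥ 3 vertices and tw(G) ≥ 2. Therefore the treewidth is 2.

Treewidth 2.
One optimal decomposition is:
Bags: B1 = {a, f, g}  B2 = {a, b, f}  B3 = {a, b, c}  B4 = {b, c, e}  B5 = {a, b, d}
Tree: B1–B2, B2–B3, B3–B4, B2–B5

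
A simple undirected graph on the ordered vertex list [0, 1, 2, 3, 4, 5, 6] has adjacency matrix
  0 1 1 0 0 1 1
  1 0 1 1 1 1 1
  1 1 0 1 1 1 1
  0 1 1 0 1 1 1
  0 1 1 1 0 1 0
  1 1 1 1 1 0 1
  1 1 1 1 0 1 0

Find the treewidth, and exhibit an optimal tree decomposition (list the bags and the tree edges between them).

Treewidth 4.
One optimal decomposition is:
Bags: B1 = {0, 1, 2, 5, 6}  B2 = {1, 2, 3, 5, 6}  B3 = {1, 2, 3, 4, 5}
Tree: B1–B2, B2–B3

Every bag has size at most 5, so the width is 5 − 1 = 4 and tw(G) ≤ 4. On the other hand G contains the 5-clique {0, 1, 2, 5, 6}. A clique must lie in a single bag of any decomposition, so no decomposition can have width below 4. Therefore the treewidth is 4.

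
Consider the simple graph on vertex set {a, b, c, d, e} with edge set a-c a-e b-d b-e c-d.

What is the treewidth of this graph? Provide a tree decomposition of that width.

Treewidth 2.
One optimal decomposition is:
Bags: B1 = {a, b, e}  B2 = {a, b, c}  B3 = {b, c, d}
Tree: B1–B2, B2–B3

The largest bag has 3 vertices, giving width 2; this decomposition certifies tw(G) ≤ 2. Since b–e–a–c–d–b is a cycle in G, G is not acyclic. Forests are exactly the graphs of treewidth ≤ 1, so tw(G) ≥ 2. Hence tw(G) = 2 exactly.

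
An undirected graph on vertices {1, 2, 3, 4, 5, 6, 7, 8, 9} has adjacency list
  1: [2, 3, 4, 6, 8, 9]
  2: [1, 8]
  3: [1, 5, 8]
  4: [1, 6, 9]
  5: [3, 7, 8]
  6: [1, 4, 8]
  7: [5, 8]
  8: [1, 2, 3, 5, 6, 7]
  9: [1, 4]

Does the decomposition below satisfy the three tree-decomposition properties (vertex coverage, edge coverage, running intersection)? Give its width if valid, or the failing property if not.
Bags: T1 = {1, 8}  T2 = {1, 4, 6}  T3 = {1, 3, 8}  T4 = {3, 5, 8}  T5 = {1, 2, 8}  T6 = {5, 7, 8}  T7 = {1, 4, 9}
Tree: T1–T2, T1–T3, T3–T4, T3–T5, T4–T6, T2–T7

No — edge (6,8) lies in no bag.

A tree decomposition must satisfy three properties: every vertex lies in some bag; for every edge, both endpoints lie together in some bag; and for every vertex, the bags containing it form a connected subtree. Here edge (6,8) lies in no bag, so the decomposition is invalid.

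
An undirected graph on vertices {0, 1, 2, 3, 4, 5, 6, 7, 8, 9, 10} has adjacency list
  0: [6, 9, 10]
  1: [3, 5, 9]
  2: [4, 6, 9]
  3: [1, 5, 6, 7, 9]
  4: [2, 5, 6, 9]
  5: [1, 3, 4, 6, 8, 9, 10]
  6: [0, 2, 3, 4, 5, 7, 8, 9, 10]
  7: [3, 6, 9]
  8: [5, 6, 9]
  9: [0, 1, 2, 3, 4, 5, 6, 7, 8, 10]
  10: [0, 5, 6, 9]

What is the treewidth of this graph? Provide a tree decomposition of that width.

Every bag has size at most 4, so the width is 4 − 1 = 3 and tw(G) ≤ 3. Conversely, {1, 3, 5, 9} is a clique of size 4, and the vertices of any clique must share a bag in every tree decomposition; so some bag has ≥ 4 vertices and tw(G) ≥ 3. Therefore the treewidth is 3.

Treewidth 3.
One such decomposition:
Bags: B1 = {3, 5, 6, 9}  B2 = {5, 6, 8, 9}  B3 = {5, 6, 9, 10}  B4 = {3, 6, 7, 9}  B5 = {4, 5, 6, 9}  B6 = {1, 3, 5, 9}  B7 = {0, 6, 9, 10}  B8 = {2, 4, 6, 9}
Tree: B1–B2, B1–B3, B1–B4, B2–B5, B1–B6, B3–B7, B5–B8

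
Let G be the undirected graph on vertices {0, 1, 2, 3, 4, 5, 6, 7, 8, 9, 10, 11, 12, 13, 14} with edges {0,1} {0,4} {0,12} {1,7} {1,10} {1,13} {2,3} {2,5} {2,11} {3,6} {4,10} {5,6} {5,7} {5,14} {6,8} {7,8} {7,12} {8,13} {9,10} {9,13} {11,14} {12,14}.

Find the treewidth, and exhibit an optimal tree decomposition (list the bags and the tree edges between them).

Treewidth 3.
Bags: B1 = {2, 3, 6, 11}  B2 = {2, 5, 6, 11}  B3 = {5, 6, 11, 14}  B4 = {5, 6, 8, 14}  B5 = {5, 7, 8, 14}  B6 = {7, 8, 12, 14}  B7 = {7, 8, 12, 13}  B8 = {1, 7, 12, 13}  B9 = {0, 1, 12, 13}  B10 = {0, 1, 9, 13}  B11 = {0, 1, 9, 10}  B12 = {0, 4, 9, 10}
Tree: B1–B2, B2–B3, B3–B4, B4–B5, B5–B6, B6–B7, B7–B8, B8–B9, B9–B10, B10–B11, B11–B12

Every bag has size at most 4, so the width is 4 − 1 = 3 and tw(G) ≤ 3. For the lower bound: the 4 vertex sets {2,3,11}, {6}, {5}, {7,8,12,14} are disjoint, each induces a connected subgraph, and every pair is joined by at least one edge of G. Contracting each set to a single vertex therefore yields K_{4} as a minor, and since treewidth is minor-monotone, tw(G) ≥ tw(K_{4}) = 3. Combining the bounds, tw(G) = 3.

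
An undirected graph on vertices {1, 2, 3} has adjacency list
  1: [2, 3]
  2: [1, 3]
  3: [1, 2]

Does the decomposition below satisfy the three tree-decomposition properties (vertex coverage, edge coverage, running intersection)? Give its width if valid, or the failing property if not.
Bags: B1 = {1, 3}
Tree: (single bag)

No — vertex 2 appears in no bag.

A tree decomposition must satisfy three properties: every vertex lies in some bag; for every edge, both endpoints lie together in some bag; and for every vertex, the bags containing it form a connected subtree. Here vertex 2 appears in no bag, so the decomposition is invalid.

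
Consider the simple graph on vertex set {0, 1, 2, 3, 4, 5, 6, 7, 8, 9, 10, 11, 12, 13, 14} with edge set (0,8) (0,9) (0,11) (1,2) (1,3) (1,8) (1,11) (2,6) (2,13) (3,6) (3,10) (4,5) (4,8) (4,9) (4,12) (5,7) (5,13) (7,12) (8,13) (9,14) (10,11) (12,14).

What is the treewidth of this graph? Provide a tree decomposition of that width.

The largest bag has 4 vertices, giving width 3; this decomposition certifies tw(G) ≤ 3. For the lower bound: the 4 vertex sets {7,12,14}, {9}, {4}, {0,5,8,13} are disjoint, each induces a connected subgraph, and every pair is joined by at least one edge of G. Contracting each set to a single vertex therefore yields K_{4} as a minor, and since treewidth is minor-monotone, tw(G) ≥ tw(K_{4}) = 3. Therefore the treewidth is 3.

Treewidth 3.
One optimal decomposition is:
Bags: B1 = {7, 9, 12, 14}  B2 = {4, 7, 9, 12}  B3 = {4, 5, 7, 9}  B4 = {0, 4, 5, 9}  B5 = {0, 4, 5, 8}  B6 = {0, 5, 8, 13}  B7 = {0, 8, 11, 13}  B8 = {1, 8, 11, 13}  B9 = {1, 2, 11, 13}  B10 = {1, 2, 10, 11}  B11 = {1, 2, 3, 10}  B12 = {2, 3, 6, 10}
Tree: B1–B2, B2–B3, B3–B4, B4–B5, B5–B6, B6–B7, B7–B8, B8–B9, B9–B10, B10–B11, B11–B12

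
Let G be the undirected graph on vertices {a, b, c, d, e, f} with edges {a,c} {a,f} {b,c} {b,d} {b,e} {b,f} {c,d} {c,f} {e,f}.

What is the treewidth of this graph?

A width-2 tree decomposition is:
Bags: B1 = {b, c, d}  B2 = {b, c, f}  B3 = {b, e, f}  B4 = {a, c, f}
Tree: B1–B2, B2–B3, B2–B4
Every bag has size at most 3, so the width is 3 − 1 = 2 and tw(G) ≤ 2. For the lower bound, the 3 vertices {b, e, f} are pairwise adjacent, and any tree decomposition puts a clique entirely inside one bag — forcing width ≥ 2. Therefore the treewidth is 2.

2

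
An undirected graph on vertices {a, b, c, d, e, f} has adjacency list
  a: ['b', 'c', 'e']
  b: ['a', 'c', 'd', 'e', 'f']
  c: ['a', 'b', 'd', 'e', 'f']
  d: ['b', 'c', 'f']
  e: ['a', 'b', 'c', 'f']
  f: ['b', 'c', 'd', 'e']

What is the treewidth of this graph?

A width-3 tree decomposition is:
Bags: B1 = {b, c, e, f}  B2 = {b, c, d, f}  B3 = {a, b, c, e}
Tree: B1–B2, B1–B3
Each bag holds 4 vertices, so the decomposition has width 3, which upper-bounds the treewidth. Conversely, {b, c, d, f} is a clique of size 4, and the vertices of any clique must share a bag in every tree decomposition; so some bag has ≥ 4 vertices and tw(G) ≥ 3. Hence tw(G) = 3 exactly.

3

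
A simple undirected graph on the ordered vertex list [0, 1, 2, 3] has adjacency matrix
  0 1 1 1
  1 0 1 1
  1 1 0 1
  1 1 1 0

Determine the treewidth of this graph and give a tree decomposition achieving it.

A single bag containing all 4 vertices is trivially a valid decomposition of width 3. Conversely, {0, 1, 2, 3} is a clique of size 4, and the vertices of any clique must share a bag in every tree decomposition; so some bag has ≥ 4 vertices and tw(G) ≥ 3. Combining the bounds, tw(G) = 3.

Treewidth 3.
Bags: B1 = {0, 1, 2, 3}
Tree: (single bag)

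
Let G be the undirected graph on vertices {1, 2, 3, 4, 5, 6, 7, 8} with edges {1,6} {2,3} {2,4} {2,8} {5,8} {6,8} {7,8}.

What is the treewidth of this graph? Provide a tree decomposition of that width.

Treewidth 1.
One such decomposition:
Bags: B1 = {5, 8}  B2 = {2, 8}  B3 = {2, 4}  B4 = {7, 8}  B5 = {6, 8}  B6 = {1, 6}  B7 = {2, 3}
Tree: B1–B2, B2–B3, B1–B4, B1–B5, B5–B6, B2–B7

Each bag holds 2 vertices, so the decomposition has width 1, which upper-bounds the treewidth. G has an edge, so its treewidth is at least 1. Hence tw(G) = 1 exactly.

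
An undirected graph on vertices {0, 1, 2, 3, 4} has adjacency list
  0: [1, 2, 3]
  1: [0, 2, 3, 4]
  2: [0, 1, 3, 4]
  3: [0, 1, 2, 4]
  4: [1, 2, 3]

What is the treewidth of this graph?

A width-3 tree decomposition is:
Bags: B1 = {1, 2, 3, 4}  B2 = {0, 1, 2, 3}
Tree: B1–B2
Every bag has size at most 4, so the width is 4 − 1 = 3 and tw(G) ≤ 3. Conversely, {0, 1, 2, 3} is a clique of size 4, and the vertices of any clique must share a bag in every tree decomposition; so some bag has ≥ 4 vertices and tw(G) ≥ 3. Therefore the treewidth is 3.

3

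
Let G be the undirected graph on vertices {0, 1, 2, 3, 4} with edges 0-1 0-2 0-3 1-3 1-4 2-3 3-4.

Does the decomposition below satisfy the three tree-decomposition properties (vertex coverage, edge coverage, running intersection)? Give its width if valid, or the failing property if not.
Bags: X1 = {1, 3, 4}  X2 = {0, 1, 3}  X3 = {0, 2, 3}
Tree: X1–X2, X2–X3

Yes; width 2.

Every vertex of G appears in some bag (union = {0, 1, 2, 3, 4}); every edge is covered by a bag; and for each vertex v the set of bags containing v is connected in the bag tree. The decomposition is therefore valid. The largest bag has 3 vertices, so the width is 2.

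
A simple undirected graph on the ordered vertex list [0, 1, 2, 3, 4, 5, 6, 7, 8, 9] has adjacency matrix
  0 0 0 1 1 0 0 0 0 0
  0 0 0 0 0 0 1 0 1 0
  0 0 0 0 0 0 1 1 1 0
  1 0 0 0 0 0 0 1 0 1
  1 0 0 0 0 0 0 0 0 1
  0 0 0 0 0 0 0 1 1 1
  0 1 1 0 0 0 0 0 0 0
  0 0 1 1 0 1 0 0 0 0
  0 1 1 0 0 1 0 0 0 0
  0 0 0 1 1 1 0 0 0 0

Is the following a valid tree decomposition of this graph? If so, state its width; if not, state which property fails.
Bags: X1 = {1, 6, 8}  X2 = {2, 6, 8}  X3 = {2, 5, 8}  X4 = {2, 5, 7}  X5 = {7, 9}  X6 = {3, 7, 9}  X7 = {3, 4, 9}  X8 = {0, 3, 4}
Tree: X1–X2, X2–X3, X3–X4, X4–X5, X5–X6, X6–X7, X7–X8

A tree decomposition must satisfy three properties: every vertex lies in some bag; for every edge, both endpoints lie together in some bag; and for every vertex, the bags containing it form a connected subtree. Here edge (5,9) lies in no bag, so the decomposition is invalid.

No — edge (5,9) lies in no bag.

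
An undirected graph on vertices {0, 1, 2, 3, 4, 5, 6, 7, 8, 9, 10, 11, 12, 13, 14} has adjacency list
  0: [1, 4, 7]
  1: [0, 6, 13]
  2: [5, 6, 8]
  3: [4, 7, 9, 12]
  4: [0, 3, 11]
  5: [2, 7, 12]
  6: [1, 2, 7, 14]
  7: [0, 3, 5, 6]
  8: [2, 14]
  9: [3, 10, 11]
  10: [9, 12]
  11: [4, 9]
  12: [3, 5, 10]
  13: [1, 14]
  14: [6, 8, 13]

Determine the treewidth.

A width-3 tree decomposition is:
Bags: B1 = {1, 8, 13, 14}  B2 = {1, 6, 8, 14}  B3 = {1, 2, 6, 8}  B4 = {0, 1, 2, 6}  B5 = {0, 2, 6, 7}  B6 = {0, 2, 5, 7}  B7 = {0, 4, 5, 7}  B8 = {3, 4, 5, 7}  B9 = {3, 4, 5, 12}  B10 = {3, 4, 11, 12}  B11 = {3, 9, 11, 12}  B12 = {9, 10, 11, 12}
Tree: B1–B2, B2–B3, B3–B4, B4–B5, B5–B6, B6–B7, B7–B8, B8–B9, B9–B10, B10–B11, B11–B12
The largest bag has 4 vertices, giving width 3; this decomposition certifies tw(G) ≤ 3. For the lower bound: the 4 vertex sets {8,13,14}, {1}, {6}, {0,2,5,7} are disjoint, each induces a connected subgraph, and every pair is joined by at least one edge of G. Contracting each set to a single vertex therefore yields K_{4} as a minor, and since treewidth is minor-monotone, tw(G) ≥ tw(K_{4}) = 3. The upper and lower bounds meet at 3, so that is the treewidth.

3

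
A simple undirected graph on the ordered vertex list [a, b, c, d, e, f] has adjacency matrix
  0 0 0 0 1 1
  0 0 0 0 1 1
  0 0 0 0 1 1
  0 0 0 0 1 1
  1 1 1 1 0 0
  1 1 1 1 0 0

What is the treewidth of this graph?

A width-2 tree decomposition is:
Bags: B1 = {a, e, f}  B2 = {d, e, f}  B3 = {c, e, f}  B4 = {b, e, f}
Tree: B1–B2, B2–B3, B3–B4
Every bag has size at most 3, so the width is 3 − 1 = 2 and tw(G) ≤ 2. The edges f–a–e–d–f form a cycle, so G is not a tree and its treewidth is at least 2. Hence tw(G) = 2 exactly.

2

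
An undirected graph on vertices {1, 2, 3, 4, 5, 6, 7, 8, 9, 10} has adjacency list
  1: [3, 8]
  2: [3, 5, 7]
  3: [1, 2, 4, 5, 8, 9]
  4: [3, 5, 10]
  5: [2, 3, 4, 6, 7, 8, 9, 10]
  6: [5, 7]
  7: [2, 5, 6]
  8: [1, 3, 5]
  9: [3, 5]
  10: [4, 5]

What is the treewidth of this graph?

A width-2 tree decomposition is:
Bags: B1 = {4, 5, 10}  B2 = {3, 4, 5}  B3 = {2, 3, 5}  B4 = {3, 5, 8}  B5 = {2, 5, 7}  B6 = {3, 5, 9}  B7 = {5, 6, 7}  B8 = {1, 3, 8}
Tree: B1–B2, B2–B3, B2–B4, B3–B5, B3–B6, B5–B7, B4–B8
Each bag holds 3 vertices, so the decomposition has width 2, which upper-bounds the treewidth. On the other hand G contains the 3-clique {1, 3, 8}. A clique must lie in a single bag of any decomposition, so no decomposition can have width below 2. Hence tw(G) = 2 exactly.

2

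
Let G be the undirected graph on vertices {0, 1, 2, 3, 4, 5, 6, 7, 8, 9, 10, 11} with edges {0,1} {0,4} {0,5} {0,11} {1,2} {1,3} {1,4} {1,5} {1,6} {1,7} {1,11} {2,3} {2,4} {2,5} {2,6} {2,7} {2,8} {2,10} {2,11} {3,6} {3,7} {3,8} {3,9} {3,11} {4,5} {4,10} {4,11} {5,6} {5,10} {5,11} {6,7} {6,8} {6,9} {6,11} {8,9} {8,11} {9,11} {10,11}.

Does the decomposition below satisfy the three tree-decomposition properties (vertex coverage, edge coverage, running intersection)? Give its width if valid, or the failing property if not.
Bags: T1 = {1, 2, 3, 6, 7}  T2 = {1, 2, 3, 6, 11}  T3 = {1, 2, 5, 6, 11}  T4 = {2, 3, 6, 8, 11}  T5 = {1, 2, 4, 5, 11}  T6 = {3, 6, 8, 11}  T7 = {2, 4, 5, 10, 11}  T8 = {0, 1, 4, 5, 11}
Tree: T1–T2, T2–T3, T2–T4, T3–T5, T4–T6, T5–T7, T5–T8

A tree decomposition must satisfy three properties: every vertex lies in some bag; for every edge, both endpoints lie together in some bag; and for every vertex, the bags containing it form a connected subtree. Here vertex 9 appears in no bag, so the decomposition is invalid.

No — vertex 9 appears in no bag.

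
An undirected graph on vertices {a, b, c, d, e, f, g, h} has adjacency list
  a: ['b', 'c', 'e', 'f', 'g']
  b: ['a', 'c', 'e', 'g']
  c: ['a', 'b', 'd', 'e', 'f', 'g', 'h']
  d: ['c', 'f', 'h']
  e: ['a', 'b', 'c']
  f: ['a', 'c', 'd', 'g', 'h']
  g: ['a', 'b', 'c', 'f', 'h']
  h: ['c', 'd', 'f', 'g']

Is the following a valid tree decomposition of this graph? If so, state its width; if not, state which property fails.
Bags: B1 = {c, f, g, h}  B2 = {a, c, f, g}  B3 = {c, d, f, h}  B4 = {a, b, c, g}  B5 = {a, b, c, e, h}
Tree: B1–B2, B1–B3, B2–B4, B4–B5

A tree decomposition must satisfy three properties: every vertex lies in some bag; for every edge, both endpoints lie together in some bag; and for every vertex, the bags containing it form a connected subtree. Here bags containing vertex h are not connected in the tree, so the decomposition is invalid.

No — bags containing vertex h are not connected in the tree.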